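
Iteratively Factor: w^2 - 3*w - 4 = (w - 4)*(w + 1)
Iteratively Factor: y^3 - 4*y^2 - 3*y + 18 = (y + 2)*(y^2 - 6*y + 9) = (y - 3)*(y + 2)*(y - 3)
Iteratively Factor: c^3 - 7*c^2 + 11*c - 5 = (c - 1)*(c^2 - 6*c + 5) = (c - 5)*(c - 1)*(c - 1)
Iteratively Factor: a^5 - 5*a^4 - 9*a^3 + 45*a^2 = (a - 5)*(a^4 - 9*a^2) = (a - 5)*(a - 3)*(a^3 + 3*a^2) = (a - 5)*(a - 3)*(a + 3)*(a^2) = a*(a - 5)*(a - 3)*(a + 3)*(a)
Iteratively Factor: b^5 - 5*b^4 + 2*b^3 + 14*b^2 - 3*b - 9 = (b - 1)*(b^4 - 4*b^3 - 2*b^2 + 12*b + 9) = (b - 1)*(b + 1)*(b^3 - 5*b^2 + 3*b + 9) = (b - 3)*(b - 1)*(b + 1)*(b^2 - 2*b - 3) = (b - 3)*(b - 1)*(b + 1)^2*(b - 3)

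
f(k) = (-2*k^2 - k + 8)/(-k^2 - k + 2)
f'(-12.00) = 0.00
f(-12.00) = 2.06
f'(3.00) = 0.39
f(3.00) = 1.30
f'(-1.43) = -1.77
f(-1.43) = 3.86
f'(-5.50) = -0.01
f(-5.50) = 2.07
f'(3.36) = 0.28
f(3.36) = 1.42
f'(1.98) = 1.69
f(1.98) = 0.47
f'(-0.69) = 0.20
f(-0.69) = 3.50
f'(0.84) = 65.02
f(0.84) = 12.65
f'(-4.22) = -0.07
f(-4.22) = 2.02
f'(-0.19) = 0.97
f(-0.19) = 3.77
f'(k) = (-4*k - 1)/(-k^2 - k + 2) + (2*k + 1)*(-2*k^2 - k + 8)/(-k^2 - k + 2)^2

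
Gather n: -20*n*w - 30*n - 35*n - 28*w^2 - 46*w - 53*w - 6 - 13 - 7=n*(-20*w - 65) - 28*w^2 - 99*w - 26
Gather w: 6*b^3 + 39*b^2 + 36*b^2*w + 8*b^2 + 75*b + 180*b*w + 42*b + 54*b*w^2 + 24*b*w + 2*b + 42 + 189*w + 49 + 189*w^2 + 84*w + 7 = 6*b^3 + 47*b^2 + 119*b + w^2*(54*b + 189) + w*(36*b^2 + 204*b + 273) + 98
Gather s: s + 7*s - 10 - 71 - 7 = 8*s - 88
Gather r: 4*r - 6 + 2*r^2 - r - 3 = 2*r^2 + 3*r - 9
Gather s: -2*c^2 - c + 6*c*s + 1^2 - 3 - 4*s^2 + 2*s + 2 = -2*c^2 - c - 4*s^2 + s*(6*c + 2)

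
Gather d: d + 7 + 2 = d + 9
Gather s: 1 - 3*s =1 - 3*s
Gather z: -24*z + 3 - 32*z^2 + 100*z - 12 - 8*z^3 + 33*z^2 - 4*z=-8*z^3 + z^2 + 72*z - 9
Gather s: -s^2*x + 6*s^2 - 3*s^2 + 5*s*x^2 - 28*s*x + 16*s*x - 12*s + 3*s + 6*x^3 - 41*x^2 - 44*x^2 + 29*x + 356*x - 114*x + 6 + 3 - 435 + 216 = s^2*(3 - x) + s*(5*x^2 - 12*x - 9) + 6*x^3 - 85*x^2 + 271*x - 210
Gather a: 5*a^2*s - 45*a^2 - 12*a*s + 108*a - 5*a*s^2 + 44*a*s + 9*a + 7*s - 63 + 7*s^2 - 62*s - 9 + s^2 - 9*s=a^2*(5*s - 45) + a*(-5*s^2 + 32*s + 117) + 8*s^2 - 64*s - 72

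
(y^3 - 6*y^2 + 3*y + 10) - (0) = y^3 - 6*y^2 + 3*y + 10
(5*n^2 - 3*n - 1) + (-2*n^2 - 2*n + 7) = 3*n^2 - 5*n + 6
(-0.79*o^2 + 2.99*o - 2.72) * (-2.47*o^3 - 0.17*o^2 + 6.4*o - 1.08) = 1.9513*o^5 - 7.251*o^4 + 1.1541*o^3 + 20.4516*o^2 - 20.6372*o + 2.9376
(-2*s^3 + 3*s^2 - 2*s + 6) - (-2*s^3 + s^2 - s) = 2*s^2 - s + 6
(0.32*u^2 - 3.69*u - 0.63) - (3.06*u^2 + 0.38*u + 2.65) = -2.74*u^2 - 4.07*u - 3.28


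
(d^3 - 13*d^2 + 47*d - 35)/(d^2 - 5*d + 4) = (d^2 - 12*d + 35)/(d - 4)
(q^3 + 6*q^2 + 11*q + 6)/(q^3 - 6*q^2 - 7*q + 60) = (q^2 + 3*q + 2)/(q^2 - 9*q + 20)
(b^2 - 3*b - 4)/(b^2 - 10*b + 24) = (b + 1)/(b - 6)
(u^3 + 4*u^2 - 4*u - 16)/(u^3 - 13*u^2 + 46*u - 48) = (u^2 + 6*u + 8)/(u^2 - 11*u + 24)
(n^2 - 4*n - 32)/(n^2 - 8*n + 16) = (n^2 - 4*n - 32)/(n^2 - 8*n + 16)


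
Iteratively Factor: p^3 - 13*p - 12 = (p + 1)*(p^2 - p - 12) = (p + 1)*(p + 3)*(p - 4)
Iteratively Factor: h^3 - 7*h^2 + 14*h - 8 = (h - 4)*(h^2 - 3*h + 2) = (h - 4)*(h - 1)*(h - 2)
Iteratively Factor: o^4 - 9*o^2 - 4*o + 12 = (o + 2)*(o^3 - 2*o^2 - 5*o + 6) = (o - 3)*(o + 2)*(o^2 + o - 2) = (o - 3)*(o - 1)*(o + 2)*(o + 2)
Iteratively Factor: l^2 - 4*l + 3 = (l - 1)*(l - 3)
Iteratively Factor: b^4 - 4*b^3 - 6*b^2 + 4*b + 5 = (b - 5)*(b^3 + b^2 - b - 1) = (b - 5)*(b + 1)*(b^2 - 1) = (b - 5)*(b - 1)*(b + 1)*(b + 1)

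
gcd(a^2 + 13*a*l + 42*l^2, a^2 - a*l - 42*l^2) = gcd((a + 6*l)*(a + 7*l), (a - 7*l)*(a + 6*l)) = a + 6*l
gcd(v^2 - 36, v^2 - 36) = v^2 - 36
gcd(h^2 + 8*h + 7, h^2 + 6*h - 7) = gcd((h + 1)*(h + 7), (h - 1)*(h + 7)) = h + 7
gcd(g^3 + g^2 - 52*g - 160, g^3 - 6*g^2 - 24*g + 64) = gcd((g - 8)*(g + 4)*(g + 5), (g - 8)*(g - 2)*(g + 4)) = g^2 - 4*g - 32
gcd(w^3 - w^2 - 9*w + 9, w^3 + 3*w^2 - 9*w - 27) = w^2 - 9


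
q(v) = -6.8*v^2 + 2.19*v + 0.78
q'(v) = 2.19 - 13.6*v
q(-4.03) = -118.48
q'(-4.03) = 57.00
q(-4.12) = -123.67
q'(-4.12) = 58.22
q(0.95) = -3.28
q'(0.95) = -10.73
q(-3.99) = -116.21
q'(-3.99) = 56.45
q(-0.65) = -3.52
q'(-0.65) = 11.03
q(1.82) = -17.76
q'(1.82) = -22.56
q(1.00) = -3.83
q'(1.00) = -11.41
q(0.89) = -2.66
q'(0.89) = -9.91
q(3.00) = -53.85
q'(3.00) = -38.61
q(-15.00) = -1562.07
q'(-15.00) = 206.19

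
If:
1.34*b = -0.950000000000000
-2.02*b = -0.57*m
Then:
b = -0.71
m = -2.51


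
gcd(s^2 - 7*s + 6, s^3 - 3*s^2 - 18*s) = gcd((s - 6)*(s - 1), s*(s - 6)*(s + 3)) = s - 6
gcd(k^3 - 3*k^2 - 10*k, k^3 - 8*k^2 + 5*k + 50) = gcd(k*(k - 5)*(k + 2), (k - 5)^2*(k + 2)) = k^2 - 3*k - 10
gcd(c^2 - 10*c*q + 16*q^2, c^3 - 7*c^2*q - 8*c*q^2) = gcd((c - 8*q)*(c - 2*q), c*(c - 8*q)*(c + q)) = -c + 8*q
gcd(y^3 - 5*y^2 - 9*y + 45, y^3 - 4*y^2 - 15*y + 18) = y + 3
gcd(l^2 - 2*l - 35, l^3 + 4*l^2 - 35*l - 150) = l + 5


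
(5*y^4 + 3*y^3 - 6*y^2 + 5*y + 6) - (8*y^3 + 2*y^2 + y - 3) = 5*y^4 - 5*y^3 - 8*y^2 + 4*y + 9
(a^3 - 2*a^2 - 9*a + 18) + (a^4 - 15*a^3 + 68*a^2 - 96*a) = a^4 - 14*a^3 + 66*a^2 - 105*a + 18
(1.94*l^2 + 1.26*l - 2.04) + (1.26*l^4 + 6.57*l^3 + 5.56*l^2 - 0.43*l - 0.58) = 1.26*l^4 + 6.57*l^3 + 7.5*l^2 + 0.83*l - 2.62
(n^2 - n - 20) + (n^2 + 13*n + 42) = 2*n^2 + 12*n + 22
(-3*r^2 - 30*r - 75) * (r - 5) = -3*r^3 - 15*r^2 + 75*r + 375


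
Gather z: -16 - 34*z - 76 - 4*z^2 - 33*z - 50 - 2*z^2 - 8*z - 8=-6*z^2 - 75*z - 150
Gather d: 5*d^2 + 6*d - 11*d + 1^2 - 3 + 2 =5*d^2 - 5*d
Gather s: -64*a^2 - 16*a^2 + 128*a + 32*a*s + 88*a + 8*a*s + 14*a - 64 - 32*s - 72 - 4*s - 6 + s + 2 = -80*a^2 + 230*a + s*(40*a - 35) - 140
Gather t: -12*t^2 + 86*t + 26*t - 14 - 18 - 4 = -12*t^2 + 112*t - 36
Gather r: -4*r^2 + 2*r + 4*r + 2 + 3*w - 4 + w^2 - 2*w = -4*r^2 + 6*r + w^2 + w - 2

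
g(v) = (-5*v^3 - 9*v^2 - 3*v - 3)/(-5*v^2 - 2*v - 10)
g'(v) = (10*v + 2)*(-5*v^3 - 9*v^2 - 3*v - 3)/(-5*v^2 - 2*v - 10)^2 + (-15*v^2 - 18*v - 3)/(-5*v^2 - 2*v - 10)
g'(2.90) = 1.20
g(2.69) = 3.37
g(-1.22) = 0.24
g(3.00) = 3.74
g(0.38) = 0.50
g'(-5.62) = 1.03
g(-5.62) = -3.94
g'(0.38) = 0.79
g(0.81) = 0.94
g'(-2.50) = 0.97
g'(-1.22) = 0.39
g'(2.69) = 1.22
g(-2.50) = -0.73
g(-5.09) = -3.39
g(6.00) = 7.05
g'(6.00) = 1.06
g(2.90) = 3.62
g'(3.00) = 1.19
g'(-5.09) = 1.04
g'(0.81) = 1.20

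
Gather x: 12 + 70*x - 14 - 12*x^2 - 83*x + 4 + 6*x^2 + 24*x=-6*x^2 + 11*x + 2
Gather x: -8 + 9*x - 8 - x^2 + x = -x^2 + 10*x - 16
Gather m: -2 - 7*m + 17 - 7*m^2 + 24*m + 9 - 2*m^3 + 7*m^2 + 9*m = -2*m^3 + 26*m + 24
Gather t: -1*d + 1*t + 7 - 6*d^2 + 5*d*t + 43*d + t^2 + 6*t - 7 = -6*d^2 + 42*d + t^2 + t*(5*d + 7)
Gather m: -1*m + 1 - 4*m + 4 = 5 - 5*m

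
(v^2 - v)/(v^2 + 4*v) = (v - 1)/(v + 4)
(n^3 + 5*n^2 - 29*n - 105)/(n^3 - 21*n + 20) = (n^3 + 5*n^2 - 29*n - 105)/(n^3 - 21*n + 20)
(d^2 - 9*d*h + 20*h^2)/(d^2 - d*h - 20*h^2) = (d - 4*h)/(d + 4*h)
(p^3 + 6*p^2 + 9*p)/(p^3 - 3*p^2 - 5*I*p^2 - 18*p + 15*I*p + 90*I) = p*(p + 3)/(p^2 - p*(6 + 5*I) + 30*I)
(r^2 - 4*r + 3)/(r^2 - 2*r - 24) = (-r^2 + 4*r - 3)/(-r^2 + 2*r + 24)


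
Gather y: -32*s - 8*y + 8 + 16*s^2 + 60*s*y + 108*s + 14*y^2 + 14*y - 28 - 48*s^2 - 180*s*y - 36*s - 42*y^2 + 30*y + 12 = -32*s^2 + 40*s - 28*y^2 + y*(36 - 120*s) - 8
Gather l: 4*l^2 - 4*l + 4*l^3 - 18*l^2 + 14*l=4*l^3 - 14*l^2 + 10*l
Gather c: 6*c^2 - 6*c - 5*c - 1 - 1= 6*c^2 - 11*c - 2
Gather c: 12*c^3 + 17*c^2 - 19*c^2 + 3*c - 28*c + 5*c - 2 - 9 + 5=12*c^3 - 2*c^2 - 20*c - 6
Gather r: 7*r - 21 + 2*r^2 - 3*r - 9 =2*r^2 + 4*r - 30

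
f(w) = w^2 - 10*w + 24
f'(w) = 2*w - 10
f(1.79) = 9.30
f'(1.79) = -6.42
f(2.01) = 7.94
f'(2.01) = -5.98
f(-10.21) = 230.34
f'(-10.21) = -30.42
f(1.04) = 14.68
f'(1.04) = -7.92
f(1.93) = 8.42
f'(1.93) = -6.14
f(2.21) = 6.78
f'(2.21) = -5.58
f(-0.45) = 28.70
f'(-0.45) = -10.90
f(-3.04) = 63.64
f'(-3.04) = -16.08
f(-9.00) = 195.00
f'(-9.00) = -28.00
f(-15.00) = 399.00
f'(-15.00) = -40.00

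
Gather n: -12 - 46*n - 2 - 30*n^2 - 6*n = -30*n^2 - 52*n - 14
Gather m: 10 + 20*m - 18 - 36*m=-16*m - 8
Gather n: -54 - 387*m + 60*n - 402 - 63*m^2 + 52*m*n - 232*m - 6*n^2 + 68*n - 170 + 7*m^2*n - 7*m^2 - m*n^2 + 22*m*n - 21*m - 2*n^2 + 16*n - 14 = -70*m^2 - 640*m + n^2*(-m - 8) + n*(7*m^2 + 74*m + 144) - 640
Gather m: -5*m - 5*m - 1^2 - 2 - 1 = -10*m - 4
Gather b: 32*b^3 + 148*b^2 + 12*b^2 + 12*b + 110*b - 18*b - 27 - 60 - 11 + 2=32*b^3 + 160*b^2 + 104*b - 96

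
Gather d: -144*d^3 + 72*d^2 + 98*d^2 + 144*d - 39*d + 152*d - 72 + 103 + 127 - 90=-144*d^3 + 170*d^2 + 257*d + 68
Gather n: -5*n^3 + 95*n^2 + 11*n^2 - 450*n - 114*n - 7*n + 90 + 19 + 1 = -5*n^3 + 106*n^2 - 571*n + 110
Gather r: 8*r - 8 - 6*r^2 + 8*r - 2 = -6*r^2 + 16*r - 10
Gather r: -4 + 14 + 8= 18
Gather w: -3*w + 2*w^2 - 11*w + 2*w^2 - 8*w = 4*w^2 - 22*w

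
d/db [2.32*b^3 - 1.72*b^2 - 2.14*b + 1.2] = 6.96*b^2 - 3.44*b - 2.14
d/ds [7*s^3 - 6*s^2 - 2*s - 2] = 21*s^2 - 12*s - 2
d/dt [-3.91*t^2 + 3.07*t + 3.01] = 3.07 - 7.82*t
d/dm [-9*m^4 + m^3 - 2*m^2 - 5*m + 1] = -36*m^3 + 3*m^2 - 4*m - 5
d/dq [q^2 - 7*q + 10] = 2*q - 7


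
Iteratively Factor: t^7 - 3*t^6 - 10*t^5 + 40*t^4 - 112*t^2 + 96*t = (t + 2)*(t^6 - 5*t^5 + 40*t^3 - 80*t^2 + 48*t) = (t - 2)*(t + 2)*(t^5 - 3*t^4 - 6*t^3 + 28*t^2 - 24*t) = (t - 2)*(t + 2)*(t + 3)*(t^4 - 6*t^3 + 12*t^2 - 8*t) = (t - 2)^2*(t + 2)*(t + 3)*(t^3 - 4*t^2 + 4*t) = t*(t - 2)^2*(t + 2)*(t + 3)*(t^2 - 4*t + 4) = t*(t - 2)^3*(t + 2)*(t + 3)*(t - 2)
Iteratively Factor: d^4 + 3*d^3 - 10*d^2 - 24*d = (d)*(d^3 + 3*d^2 - 10*d - 24) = d*(d + 2)*(d^2 + d - 12) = d*(d - 3)*(d + 2)*(d + 4)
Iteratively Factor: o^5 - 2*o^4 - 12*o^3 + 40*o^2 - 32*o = (o + 4)*(o^4 - 6*o^3 + 12*o^2 - 8*o) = (o - 2)*(o + 4)*(o^3 - 4*o^2 + 4*o) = o*(o - 2)*(o + 4)*(o^2 - 4*o + 4) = o*(o - 2)^2*(o + 4)*(o - 2)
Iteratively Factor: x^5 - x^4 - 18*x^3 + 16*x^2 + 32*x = (x)*(x^4 - x^3 - 18*x^2 + 16*x + 32) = x*(x - 2)*(x^3 + x^2 - 16*x - 16) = x*(x - 2)*(x + 4)*(x^2 - 3*x - 4) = x*(x - 2)*(x + 1)*(x + 4)*(x - 4)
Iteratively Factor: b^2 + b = (b)*(b + 1)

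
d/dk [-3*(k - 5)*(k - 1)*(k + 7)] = -9*k^2 - 6*k + 111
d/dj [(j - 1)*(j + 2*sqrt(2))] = 2*j - 1 + 2*sqrt(2)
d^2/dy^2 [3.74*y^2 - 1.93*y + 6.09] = 7.48000000000000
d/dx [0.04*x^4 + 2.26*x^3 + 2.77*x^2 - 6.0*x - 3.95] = 0.16*x^3 + 6.78*x^2 + 5.54*x - 6.0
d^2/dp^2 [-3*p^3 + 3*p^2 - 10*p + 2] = 6 - 18*p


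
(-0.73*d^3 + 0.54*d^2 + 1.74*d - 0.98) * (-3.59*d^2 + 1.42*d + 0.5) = 2.6207*d^5 - 2.9752*d^4 - 5.8448*d^3 + 6.259*d^2 - 0.5216*d - 0.49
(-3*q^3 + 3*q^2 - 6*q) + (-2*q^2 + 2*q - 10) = -3*q^3 + q^2 - 4*q - 10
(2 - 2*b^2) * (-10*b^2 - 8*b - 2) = 20*b^4 + 16*b^3 - 16*b^2 - 16*b - 4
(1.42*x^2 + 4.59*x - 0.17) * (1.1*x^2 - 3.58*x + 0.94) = 1.562*x^4 - 0.0345999999999993*x^3 - 15.2844*x^2 + 4.9232*x - 0.1598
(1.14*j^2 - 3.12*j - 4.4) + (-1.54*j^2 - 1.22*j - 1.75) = -0.4*j^2 - 4.34*j - 6.15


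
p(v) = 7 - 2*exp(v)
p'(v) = -2*exp(v)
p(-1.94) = 6.71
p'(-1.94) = -0.29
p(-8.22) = 7.00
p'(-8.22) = -0.00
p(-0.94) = 6.22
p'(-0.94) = -0.78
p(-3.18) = 6.92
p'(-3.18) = -0.08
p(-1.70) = 6.63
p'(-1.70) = -0.37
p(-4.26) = 6.97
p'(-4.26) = -0.03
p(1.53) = -2.24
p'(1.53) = -9.24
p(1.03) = 1.40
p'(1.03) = -5.60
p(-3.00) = 6.90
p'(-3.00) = -0.10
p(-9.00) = 7.00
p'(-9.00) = 0.00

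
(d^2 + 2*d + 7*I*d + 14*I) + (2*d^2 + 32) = 3*d^2 + 2*d + 7*I*d + 32 + 14*I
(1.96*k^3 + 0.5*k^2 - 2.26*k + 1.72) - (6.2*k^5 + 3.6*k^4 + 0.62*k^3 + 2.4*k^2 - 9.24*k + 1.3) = -6.2*k^5 - 3.6*k^4 + 1.34*k^3 - 1.9*k^2 + 6.98*k + 0.42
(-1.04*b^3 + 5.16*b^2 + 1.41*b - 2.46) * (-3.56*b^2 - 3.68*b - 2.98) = 3.7024*b^5 - 14.5424*b^4 - 20.9092*b^3 - 11.808*b^2 + 4.851*b + 7.3308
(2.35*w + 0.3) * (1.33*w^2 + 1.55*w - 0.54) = 3.1255*w^3 + 4.0415*w^2 - 0.804*w - 0.162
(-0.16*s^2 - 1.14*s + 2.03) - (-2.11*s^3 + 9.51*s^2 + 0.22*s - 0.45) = 2.11*s^3 - 9.67*s^2 - 1.36*s + 2.48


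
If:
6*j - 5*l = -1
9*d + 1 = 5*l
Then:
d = 5*l/9 - 1/9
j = 5*l/6 - 1/6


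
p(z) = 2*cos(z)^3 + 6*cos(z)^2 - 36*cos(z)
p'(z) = -6*sin(z)*cos(z)^2 - 12*sin(z)*cos(z) + 36*sin(z)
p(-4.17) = 19.91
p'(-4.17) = 34.77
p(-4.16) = 20.25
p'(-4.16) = 34.60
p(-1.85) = 10.34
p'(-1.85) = -37.35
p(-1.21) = -11.87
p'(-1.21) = -29.02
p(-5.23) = -16.10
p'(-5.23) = 24.85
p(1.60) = 1.06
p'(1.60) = 36.33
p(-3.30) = 39.47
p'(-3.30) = 6.63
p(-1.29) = -9.47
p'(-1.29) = -30.95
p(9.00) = 36.27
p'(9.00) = 17.29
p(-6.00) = -27.26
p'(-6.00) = 5.29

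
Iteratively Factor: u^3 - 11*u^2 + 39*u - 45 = (u - 5)*(u^2 - 6*u + 9) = (u - 5)*(u - 3)*(u - 3)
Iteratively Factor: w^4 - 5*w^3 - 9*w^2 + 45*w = (w - 5)*(w^3 - 9*w) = (w - 5)*(w + 3)*(w^2 - 3*w) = (w - 5)*(w - 3)*(w + 3)*(w)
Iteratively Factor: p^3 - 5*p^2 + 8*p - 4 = (p - 2)*(p^2 - 3*p + 2) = (p - 2)^2*(p - 1)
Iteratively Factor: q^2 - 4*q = (q)*(q - 4)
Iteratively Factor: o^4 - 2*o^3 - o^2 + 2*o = (o - 2)*(o^3 - o) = (o - 2)*(o - 1)*(o^2 + o) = (o - 2)*(o - 1)*(o + 1)*(o)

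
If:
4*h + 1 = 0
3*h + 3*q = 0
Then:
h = -1/4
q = 1/4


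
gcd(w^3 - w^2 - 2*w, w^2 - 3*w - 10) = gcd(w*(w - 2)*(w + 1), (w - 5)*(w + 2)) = 1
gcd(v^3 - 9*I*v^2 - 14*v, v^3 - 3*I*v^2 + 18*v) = v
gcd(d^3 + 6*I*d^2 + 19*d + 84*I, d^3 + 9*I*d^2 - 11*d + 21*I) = d^2 + 10*I*d - 21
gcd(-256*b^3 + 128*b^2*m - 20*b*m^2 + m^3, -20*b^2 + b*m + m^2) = 4*b - m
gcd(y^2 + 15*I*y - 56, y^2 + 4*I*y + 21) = y + 7*I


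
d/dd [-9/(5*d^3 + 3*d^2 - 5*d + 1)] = 9*(15*d^2 + 6*d - 5)/(5*d^3 + 3*d^2 - 5*d + 1)^2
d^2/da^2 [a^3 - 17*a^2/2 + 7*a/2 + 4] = 6*a - 17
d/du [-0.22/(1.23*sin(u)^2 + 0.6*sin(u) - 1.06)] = (0.5412*sin(u) + 0.132)*cos(u)/(1.23*sin(u)^2 + 0.6*sin(u) - 1.06)^2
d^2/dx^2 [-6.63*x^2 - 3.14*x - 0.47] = -13.2600000000000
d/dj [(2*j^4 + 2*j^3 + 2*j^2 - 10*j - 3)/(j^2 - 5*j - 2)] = (4*j^5 - 28*j^4 - 36*j^3 - 12*j^2 - 2*j + 5)/(j^4 - 10*j^3 + 21*j^2 + 20*j + 4)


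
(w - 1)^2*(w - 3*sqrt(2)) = w^3 - 3*sqrt(2)*w^2 - 2*w^2 + w + 6*sqrt(2)*w - 3*sqrt(2)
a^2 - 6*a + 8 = (a - 4)*(a - 2)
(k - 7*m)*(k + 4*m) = k^2 - 3*k*m - 28*m^2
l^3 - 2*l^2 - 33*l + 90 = (l - 5)*(l - 3)*(l + 6)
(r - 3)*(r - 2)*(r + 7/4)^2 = r^4 - 3*r^3/2 - 135*r^2/16 + 91*r/16 + 147/8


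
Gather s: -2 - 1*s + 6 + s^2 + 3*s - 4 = s^2 + 2*s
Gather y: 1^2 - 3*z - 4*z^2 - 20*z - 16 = -4*z^2 - 23*z - 15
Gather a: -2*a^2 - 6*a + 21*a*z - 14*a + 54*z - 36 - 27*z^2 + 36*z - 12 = -2*a^2 + a*(21*z - 20) - 27*z^2 + 90*z - 48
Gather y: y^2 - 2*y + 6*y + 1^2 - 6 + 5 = y^2 + 4*y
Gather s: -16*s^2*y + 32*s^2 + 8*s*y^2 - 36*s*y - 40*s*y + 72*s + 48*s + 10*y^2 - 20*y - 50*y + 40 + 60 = s^2*(32 - 16*y) + s*(8*y^2 - 76*y + 120) + 10*y^2 - 70*y + 100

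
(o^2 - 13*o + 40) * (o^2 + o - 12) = o^4 - 12*o^3 + 15*o^2 + 196*o - 480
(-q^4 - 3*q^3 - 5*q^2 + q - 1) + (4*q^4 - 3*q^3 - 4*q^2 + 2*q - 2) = 3*q^4 - 6*q^3 - 9*q^2 + 3*q - 3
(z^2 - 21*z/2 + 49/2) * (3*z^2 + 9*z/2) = 3*z^4 - 27*z^3 + 105*z^2/4 + 441*z/4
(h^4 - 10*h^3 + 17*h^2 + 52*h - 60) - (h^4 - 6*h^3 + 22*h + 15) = -4*h^3 + 17*h^2 + 30*h - 75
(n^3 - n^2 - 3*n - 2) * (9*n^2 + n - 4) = 9*n^5 - 8*n^4 - 32*n^3 - 17*n^2 + 10*n + 8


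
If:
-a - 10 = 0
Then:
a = -10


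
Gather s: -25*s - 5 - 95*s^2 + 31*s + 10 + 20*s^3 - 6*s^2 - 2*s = 20*s^3 - 101*s^2 + 4*s + 5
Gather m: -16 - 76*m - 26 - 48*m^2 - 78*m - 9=-48*m^2 - 154*m - 51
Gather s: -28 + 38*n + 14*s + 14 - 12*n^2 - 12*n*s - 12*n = -12*n^2 + 26*n + s*(14 - 12*n) - 14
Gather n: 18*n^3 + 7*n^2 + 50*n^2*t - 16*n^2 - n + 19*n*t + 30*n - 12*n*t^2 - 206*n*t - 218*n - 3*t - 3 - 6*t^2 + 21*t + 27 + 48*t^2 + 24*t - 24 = 18*n^3 + n^2*(50*t - 9) + n*(-12*t^2 - 187*t - 189) + 42*t^2 + 42*t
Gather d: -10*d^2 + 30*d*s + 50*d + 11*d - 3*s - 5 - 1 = -10*d^2 + d*(30*s + 61) - 3*s - 6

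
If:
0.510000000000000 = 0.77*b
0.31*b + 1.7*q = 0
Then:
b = 0.66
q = -0.12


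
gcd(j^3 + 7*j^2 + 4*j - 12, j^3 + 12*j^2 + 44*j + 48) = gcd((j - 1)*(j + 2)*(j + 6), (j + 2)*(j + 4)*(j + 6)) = j^2 + 8*j + 12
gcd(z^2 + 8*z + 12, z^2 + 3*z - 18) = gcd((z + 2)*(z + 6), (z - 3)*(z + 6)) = z + 6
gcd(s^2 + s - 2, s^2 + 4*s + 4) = s + 2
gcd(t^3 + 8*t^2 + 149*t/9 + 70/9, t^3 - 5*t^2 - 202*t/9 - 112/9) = t^2 + 3*t + 14/9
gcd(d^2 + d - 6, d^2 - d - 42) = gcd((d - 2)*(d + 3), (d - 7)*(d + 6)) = 1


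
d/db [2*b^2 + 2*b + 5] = 4*b + 2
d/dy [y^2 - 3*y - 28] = 2*y - 3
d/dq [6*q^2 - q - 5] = 12*q - 1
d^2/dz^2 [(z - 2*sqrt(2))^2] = 2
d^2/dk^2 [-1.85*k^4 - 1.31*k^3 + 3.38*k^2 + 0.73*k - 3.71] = -22.2*k^2 - 7.86*k + 6.76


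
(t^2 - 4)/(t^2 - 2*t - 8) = (t - 2)/(t - 4)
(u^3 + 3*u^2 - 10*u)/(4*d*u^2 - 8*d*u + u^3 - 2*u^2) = (u + 5)/(4*d + u)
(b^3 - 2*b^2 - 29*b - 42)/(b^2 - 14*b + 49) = (b^2 + 5*b + 6)/(b - 7)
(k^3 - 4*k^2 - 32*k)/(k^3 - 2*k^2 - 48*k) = (k + 4)/(k + 6)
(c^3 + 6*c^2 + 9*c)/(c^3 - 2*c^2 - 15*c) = (c + 3)/(c - 5)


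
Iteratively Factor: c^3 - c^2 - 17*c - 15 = (c + 1)*(c^2 - 2*c - 15) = (c + 1)*(c + 3)*(c - 5)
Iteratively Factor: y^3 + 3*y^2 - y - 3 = (y - 1)*(y^2 + 4*y + 3) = (y - 1)*(y + 3)*(y + 1)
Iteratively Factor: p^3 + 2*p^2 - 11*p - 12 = (p + 4)*(p^2 - 2*p - 3) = (p - 3)*(p + 4)*(p + 1)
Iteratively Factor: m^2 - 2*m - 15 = (m + 3)*(m - 5)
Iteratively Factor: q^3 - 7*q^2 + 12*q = (q - 3)*(q^2 - 4*q) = (q - 4)*(q - 3)*(q)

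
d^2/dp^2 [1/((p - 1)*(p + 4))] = 2*((p - 1)^2 + (p - 1)*(p + 4) + (p + 4)^2)/((p - 1)^3*(p + 4)^3)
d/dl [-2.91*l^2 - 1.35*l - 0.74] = -5.82*l - 1.35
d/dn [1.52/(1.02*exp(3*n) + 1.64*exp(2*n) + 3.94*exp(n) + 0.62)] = (-4.6512*exp(2*n) - 4.9856*exp(n) - 5.9888)*exp(n)/(1.02*exp(3*n) + 1.64*exp(2*n) + 3.94*exp(n) + 0.62)^2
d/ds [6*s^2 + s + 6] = 12*s + 1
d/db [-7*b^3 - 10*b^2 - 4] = b*(-21*b - 20)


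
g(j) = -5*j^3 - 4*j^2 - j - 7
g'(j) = -15*j^2 - 8*j - 1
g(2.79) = -149.51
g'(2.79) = -140.08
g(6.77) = -1748.55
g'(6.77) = -742.65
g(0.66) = -10.84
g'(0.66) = -12.81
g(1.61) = -39.84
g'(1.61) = -52.76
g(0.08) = -7.11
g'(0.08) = -1.74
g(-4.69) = 425.51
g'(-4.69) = -293.42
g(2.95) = -173.12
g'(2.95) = -155.14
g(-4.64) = 411.01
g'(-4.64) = -286.82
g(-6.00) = 935.00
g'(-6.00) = -493.00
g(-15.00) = 15983.00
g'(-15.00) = -3256.00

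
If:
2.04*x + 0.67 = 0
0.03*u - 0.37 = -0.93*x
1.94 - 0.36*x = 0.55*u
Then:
No Solution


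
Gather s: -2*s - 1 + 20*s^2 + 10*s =20*s^2 + 8*s - 1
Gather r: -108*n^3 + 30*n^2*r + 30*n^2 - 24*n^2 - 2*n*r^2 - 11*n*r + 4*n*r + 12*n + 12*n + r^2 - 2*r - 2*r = -108*n^3 + 6*n^2 + 24*n + r^2*(1 - 2*n) + r*(30*n^2 - 7*n - 4)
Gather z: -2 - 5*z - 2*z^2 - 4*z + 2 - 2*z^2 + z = -4*z^2 - 8*z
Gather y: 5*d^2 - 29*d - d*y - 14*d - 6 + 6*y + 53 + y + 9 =5*d^2 - 43*d + y*(7 - d) + 56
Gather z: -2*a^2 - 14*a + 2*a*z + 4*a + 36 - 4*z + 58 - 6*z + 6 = -2*a^2 - 10*a + z*(2*a - 10) + 100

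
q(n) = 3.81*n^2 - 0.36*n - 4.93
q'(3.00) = 22.50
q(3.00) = 28.28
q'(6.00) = 45.36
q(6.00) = 130.07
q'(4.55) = 34.31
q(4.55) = 72.31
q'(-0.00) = -0.36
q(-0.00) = -4.93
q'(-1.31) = -10.34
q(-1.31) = 2.08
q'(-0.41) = -3.48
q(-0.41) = -4.14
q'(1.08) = 7.87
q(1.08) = -0.87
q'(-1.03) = -8.21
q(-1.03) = -0.52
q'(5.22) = 39.42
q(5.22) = 97.01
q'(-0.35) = -3.03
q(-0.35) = -4.34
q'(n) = 7.62*n - 0.36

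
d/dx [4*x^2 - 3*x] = 8*x - 3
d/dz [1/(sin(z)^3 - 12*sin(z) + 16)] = -3*(sin(z) + 2)*cos(z)/((sin(z) - 2)^3*(sin(z) + 4)^2)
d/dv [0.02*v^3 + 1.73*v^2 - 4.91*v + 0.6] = 0.06*v^2 + 3.46*v - 4.91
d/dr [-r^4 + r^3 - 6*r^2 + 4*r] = -4*r^3 + 3*r^2 - 12*r + 4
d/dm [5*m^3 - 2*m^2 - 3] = m*(15*m - 4)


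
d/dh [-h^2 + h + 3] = 1 - 2*h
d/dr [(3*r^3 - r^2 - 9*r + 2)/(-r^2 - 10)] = 3*(-r^4 - 33*r^2 + 8*r + 30)/(r^4 + 20*r^2 + 100)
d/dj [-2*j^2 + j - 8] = 1 - 4*j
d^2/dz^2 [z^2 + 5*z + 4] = 2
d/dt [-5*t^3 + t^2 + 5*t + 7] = -15*t^2 + 2*t + 5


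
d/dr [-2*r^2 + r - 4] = 1 - 4*r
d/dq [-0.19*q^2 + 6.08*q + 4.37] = 6.08 - 0.38*q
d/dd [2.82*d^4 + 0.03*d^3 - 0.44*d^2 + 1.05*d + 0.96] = 11.28*d^3 + 0.09*d^2 - 0.88*d + 1.05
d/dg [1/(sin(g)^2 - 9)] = -2*sin(g)*cos(g)/(sin(g)^2 - 9)^2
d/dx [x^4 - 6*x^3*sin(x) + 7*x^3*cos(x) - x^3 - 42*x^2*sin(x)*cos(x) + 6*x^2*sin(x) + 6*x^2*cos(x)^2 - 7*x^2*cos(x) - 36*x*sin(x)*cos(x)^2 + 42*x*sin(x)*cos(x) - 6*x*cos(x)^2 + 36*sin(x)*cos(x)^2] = -7*x^3*sin(x) - 6*x^3*cos(x) + 4*x^3 - 11*x^2*sin(x) - 6*x^2*sin(2*x) + 27*x^2*cos(x) - 42*x^2*cos(2*x) - 3*x^2 + 12*x*sin(x) - 36*x*sin(2*x) - 23*x*cos(x) + 48*x*cos(2*x) - 27*x*cos(3*x) + 6*x + 27*sin(x) + 21*sin(2*x) - 9*sin(3*x) - 27*cos(x) - 3*cos(2*x) + 27*cos(3*x) + 36*sqrt(2)*cos(x + pi/4) - 3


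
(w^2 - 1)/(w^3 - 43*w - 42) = (w - 1)/(w^2 - w - 42)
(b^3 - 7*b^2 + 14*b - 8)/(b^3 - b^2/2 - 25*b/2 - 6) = 2*(b^2 - 3*b + 2)/(2*b^2 + 7*b + 3)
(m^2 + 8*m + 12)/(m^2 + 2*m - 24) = (m + 2)/(m - 4)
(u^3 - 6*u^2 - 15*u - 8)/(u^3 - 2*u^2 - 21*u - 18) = (u^2 - 7*u - 8)/(u^2 - 3*u - 18)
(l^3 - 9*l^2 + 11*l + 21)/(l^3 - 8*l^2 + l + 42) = (l + 1)/(l + 2)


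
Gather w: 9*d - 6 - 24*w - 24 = 9*d - 24*w - 30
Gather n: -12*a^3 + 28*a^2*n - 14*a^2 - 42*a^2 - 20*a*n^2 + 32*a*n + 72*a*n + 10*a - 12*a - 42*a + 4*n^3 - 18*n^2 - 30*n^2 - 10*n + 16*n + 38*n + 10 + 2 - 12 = -12*a^3 - 56*a^2 - 44*a + 4*n^3 + n^2*(-20*a - 48) + n*(28*a^2 + 104*a + 44)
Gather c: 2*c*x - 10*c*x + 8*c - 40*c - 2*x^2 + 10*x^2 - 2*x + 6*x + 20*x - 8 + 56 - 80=c*(-8*x - 32) + 8*x^2 + 24*x - 32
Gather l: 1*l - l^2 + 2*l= -l^2 + 3*l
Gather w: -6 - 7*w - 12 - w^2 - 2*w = -w^2 - 9*w - 18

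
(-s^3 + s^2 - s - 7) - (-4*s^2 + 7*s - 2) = -s^3 + 5*s^2 - 8*s - 5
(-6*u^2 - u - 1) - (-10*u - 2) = -6*u^2 + 9*u + 1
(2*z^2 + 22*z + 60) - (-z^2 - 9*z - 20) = 3*z^2 + 31*z + 80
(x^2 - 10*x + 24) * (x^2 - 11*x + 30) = x^4 - 21*x^3 + 164*x^2 - 564*x + 720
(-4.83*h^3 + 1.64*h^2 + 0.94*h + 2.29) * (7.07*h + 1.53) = -34.1481*h^4 + 4.2049*h^3 + 9.155*h^2 + 17.6285*h + 3.5037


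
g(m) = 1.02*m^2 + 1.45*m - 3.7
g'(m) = 2.04*m + 1.45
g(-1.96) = -2.62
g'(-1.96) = -2.55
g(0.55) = -2.59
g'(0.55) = 2.57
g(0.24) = -3.29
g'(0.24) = 1.94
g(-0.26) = -4.01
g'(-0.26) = 0.92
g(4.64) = 24.99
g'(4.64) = 10.92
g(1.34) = 0.07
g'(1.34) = 4.18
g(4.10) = 19.39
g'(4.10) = 9.81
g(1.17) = -0.61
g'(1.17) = 3.84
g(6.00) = 41.72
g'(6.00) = 13.69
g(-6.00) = 24.32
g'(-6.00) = -10.79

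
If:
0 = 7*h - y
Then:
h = y/7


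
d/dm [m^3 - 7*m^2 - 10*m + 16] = 3*m^2 - 14*m - 10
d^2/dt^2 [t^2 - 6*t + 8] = 2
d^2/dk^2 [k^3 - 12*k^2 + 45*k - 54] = 6*k - 24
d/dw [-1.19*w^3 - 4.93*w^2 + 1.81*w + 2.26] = -3.57*w^2 - 9.86*w + 1.81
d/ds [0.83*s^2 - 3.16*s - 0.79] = 1.66*s - 3.16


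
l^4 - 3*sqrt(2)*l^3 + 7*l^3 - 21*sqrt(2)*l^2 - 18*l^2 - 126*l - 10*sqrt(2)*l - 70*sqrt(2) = (l + 7)*(l - 5*sqrt(2))*(l + sqrt(2))^2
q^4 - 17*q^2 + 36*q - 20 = (q - 2)^2*(q - 1)*(q + 5)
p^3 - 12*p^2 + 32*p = p*(p - 8)*(p - 4)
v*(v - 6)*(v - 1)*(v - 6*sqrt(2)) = v^4 - 6*sqrt(2)*v^3 - 7*v^3 + 6*v^2 + 42*sqrt(2)*v^2 - 36*sqrt(2)*v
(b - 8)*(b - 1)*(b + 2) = b^3 - 7*b^2 - 10*b + 16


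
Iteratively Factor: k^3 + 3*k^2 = (k)*(k^2 + 3*k) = k^2*(k + 3)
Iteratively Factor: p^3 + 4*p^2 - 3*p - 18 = (p + 3)*(p^2 + p - 6) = (p - 2)*(p + 3)*(p + 3)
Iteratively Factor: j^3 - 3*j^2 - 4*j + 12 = (j - 3)*(j^2 - 4) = (j - 3)*(j - 2)*(j + 2)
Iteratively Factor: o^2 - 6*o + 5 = (o - 1)*(o - 5)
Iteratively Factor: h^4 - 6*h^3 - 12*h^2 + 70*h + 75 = (h - 5)*(h^3 - h^2 - 17*h - 15) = (h - 5)*(h + 3)*(h^2 - 4*h - 5) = (h - 5)*(h + 1)*(h + 3)*(h - 5)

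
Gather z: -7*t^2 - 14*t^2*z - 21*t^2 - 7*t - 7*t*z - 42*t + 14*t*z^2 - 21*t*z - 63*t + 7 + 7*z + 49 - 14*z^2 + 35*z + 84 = -28*t^2 - 112*t + z^2*(14*t - 14) + z*(-14*t^2 - 28*t + 42) + 140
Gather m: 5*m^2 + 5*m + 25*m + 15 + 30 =5*m^2 + 30*m + 45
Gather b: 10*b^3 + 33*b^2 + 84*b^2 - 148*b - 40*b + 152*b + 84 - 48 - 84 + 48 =10*b^3 + 117*b^2 - 36*b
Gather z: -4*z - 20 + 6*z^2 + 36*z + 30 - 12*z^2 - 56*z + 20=-6*z^2 - 24*z + 30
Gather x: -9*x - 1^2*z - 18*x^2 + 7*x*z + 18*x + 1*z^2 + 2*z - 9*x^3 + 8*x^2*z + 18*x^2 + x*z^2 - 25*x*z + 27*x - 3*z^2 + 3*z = -9*x^3 + 8*x^2*z + x*(z^2 - 18*z + 36) - 2*z^2 + 4*z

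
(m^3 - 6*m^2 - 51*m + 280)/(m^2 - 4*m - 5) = (m^2 - m - 56)/(m + 1)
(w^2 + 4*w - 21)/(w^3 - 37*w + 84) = 1/(w - 4)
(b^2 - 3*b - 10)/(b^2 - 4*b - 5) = (b + 2)/(b + 1)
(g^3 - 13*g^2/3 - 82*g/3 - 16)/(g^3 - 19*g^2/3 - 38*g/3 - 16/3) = (g + 3)/(g + 1)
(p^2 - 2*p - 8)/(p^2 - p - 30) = (-p^2 + 2*p + 8)/(-p^2 + p + 30)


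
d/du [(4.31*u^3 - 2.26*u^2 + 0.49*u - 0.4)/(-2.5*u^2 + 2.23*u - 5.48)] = (-10.775*u^4 + 19.2226*u^3 - 74.6712*u^2 + 22.7696*u - 1.7932)/(6.25*u^4 - 11.15*u^3 + 32.3729*u^2 - 24.4408*u + 30.0304)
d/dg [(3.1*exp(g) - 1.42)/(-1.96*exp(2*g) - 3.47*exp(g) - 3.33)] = (6.076*exp(2*g) - 5.5664*exp(g) - 15.2504)*exp(g)/(3.8416*exp(4*g) + 13.6024*exp(3*g) + 25.0945*exp(2*g) + 23.1102*exp(g) + 11.0889)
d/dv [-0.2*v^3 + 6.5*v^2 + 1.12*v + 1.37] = -0.6*v^2 + 13.0*v + 1.12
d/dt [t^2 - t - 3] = 2*t - 1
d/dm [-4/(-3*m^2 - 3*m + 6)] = 4*(-2*m - 1)/(3*(m^2 + m - 2)^2)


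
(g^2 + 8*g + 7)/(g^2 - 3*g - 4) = (g + 7)/(g - 4)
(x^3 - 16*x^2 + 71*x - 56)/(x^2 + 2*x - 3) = (x^2 - 15*x + 56)/(x + 3)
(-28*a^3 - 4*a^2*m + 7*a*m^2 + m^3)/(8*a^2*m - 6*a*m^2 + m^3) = (-14*a^2 - 9*a*m - m^2)/(m*(4*a - m))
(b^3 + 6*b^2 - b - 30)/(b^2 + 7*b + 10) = (b^2 + b - 6)/(b + 2)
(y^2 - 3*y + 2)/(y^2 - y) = (y - 2)/y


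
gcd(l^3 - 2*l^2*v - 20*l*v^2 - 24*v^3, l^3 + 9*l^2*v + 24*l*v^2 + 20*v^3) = l^2 + 4*l*v + 4*v^2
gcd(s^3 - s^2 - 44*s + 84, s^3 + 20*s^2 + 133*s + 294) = s + 7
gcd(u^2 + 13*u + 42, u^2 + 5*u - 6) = u + 6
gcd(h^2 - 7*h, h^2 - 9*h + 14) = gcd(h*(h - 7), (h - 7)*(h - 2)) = h - 7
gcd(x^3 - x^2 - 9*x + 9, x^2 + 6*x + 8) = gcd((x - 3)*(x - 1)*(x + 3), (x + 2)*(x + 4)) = 1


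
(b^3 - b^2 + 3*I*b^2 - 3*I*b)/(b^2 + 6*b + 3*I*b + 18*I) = b*(b - 1)/(b + 6)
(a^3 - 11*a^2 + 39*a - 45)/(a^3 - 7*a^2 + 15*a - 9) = (a - 5)/(a - 1)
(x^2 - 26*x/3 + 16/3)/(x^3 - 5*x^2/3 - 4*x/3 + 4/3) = (x - 8)/(x^2 - x - 2)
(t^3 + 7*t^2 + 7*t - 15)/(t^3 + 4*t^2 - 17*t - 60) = (t - 1)/(t - 4)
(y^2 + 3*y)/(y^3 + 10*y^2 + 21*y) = 1/(y + 7)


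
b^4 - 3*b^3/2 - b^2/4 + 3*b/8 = b*(b - 3/2)*(b - 1/2)*(b + 1/2)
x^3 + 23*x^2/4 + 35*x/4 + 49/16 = (x + 1/2)*(x + 7/4)*(x + 7/2)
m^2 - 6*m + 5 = (m - 5)*(m - 1)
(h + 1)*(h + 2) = h^2 + 3*h + 2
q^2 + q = q*(q + 1)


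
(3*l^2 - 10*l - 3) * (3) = 9*l^2 - 30*l - 9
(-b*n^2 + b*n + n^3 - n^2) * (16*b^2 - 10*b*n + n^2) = -16*b^3*n^2 + 16*b^3*n + 26*b^2*n^3 - 26*b^2*n^2 - 11*b*n^4 + 11*b*n^3 + n^5 - n^4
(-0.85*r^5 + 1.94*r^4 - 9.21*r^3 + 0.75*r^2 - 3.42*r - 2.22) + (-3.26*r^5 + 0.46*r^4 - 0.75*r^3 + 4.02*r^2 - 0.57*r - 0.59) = -4.11*r^5 + 2.4*r^4 - 9.96*r^3 + 4.77*r^2 - 3.99*r - 2.81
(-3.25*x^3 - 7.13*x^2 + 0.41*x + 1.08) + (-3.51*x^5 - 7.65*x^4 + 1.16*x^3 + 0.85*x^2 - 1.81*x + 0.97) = -3.51*x^5 - 7.65*x^4 - 2.09*x^3 - 6.28*x^2 - 1.4*x + 2.05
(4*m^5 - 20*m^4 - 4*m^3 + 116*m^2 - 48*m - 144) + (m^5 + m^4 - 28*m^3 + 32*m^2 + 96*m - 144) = 5*m^5 - 19*m^4 - 32*m^3 + 148*m^2 + 48*m - 288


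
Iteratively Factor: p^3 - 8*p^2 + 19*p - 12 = (p - 3)*(p^2 - 5*p + 4) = (p - 4)*(p - 3)*(p - 1)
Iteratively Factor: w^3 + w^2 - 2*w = (w)*(w^2 + w - 2) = w*(w + 2)*(w - 1)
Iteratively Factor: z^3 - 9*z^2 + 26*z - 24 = (z - 2)*(z^2 - 7*z + 12) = (z - 3)*(z - 2)*(z - 4)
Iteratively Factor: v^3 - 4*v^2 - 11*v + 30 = (v - 5)*(v^2 + v - 6) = (v - 5)*(v - 2)*(v + 3)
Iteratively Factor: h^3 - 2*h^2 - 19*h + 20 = (h - 5)*(h^2 + 3*h - 4) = (h - 5)*(h - 1)*(h + 4)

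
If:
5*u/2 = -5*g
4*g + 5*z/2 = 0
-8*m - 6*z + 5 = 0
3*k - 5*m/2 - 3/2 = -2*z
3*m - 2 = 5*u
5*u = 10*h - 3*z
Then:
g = 5/544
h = -37/2720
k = 1697/1632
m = 173/272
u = -5/272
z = -1/68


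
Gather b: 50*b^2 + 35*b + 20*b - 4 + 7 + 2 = 50*b^2 + 55*b + 5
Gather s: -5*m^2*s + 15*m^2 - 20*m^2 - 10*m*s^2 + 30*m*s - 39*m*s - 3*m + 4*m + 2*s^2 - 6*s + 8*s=-5*m^2 + m + s^2*(2 - 10*m) + s*(-5*m^2 - 9*m + 2)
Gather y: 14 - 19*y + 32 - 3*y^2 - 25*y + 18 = -3*y^2 - 44*y + 64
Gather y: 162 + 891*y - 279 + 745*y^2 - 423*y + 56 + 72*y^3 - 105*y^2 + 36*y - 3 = 72*y^3 + 640*y^2 + 504*y - 64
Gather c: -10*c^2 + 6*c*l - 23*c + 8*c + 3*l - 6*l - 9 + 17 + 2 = -10*c^2 + c*(6*l - 15) - 3*l + 10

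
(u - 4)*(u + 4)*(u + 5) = u^3 + 5*u^2 - 16*u - 80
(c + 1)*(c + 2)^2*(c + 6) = c^4 + 11*c^3 + 38*c^2 + 52*c + 24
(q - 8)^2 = q^2 - 16*q + 64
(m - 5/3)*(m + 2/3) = m^2 - m - 10/9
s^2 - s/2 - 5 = (s - 5/2)*(s + 2)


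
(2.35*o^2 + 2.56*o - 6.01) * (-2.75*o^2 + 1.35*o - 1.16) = -6.4625*o^4 - 3.8675*o^3 + 17.2575*o^2 - 11.0831*o + 6.9716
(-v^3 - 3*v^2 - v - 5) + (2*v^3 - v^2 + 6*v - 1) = v^3 - 4*v^2 + 5*v - 6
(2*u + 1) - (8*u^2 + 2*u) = 1 - 8*u^2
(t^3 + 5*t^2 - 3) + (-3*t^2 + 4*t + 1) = t^3 + 2*t^2 + 4*t - 2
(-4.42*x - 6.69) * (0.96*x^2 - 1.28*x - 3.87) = -4.2432*x^3 - 0.7648*x^2 + 25.6686*x + 25.8903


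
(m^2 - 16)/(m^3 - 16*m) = 1/m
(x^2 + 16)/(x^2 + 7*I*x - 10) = (x^2 + 16)/(x^2 + 7*I*x - 10)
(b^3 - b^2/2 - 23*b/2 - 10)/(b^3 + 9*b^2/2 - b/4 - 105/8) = 4*(b^2 - 3*b - 4)/(4*b^2 + 8*b - 21)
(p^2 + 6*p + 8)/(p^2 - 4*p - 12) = (p + 4)/(p - 6)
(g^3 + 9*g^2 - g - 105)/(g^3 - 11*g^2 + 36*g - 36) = (g^2 + 12*g + 35)/(g^2 - 8*g + 12)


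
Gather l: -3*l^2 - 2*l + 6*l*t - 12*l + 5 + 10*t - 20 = -3*l^2 + l*(6*t - 14) + 10*t - 15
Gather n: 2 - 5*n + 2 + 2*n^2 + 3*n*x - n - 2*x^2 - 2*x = 2*n^2 + n*(3*x - 6) - 2*x^2 - 2*x + 4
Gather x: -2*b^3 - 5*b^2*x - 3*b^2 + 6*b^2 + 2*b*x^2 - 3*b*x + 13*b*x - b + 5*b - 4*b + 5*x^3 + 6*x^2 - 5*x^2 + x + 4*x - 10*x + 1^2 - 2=-2*b^3 + 3*b^2 + 5*x^3 + x^2*(2*b + 1) + x*(-5*b^2 + 10*b - 5) - 1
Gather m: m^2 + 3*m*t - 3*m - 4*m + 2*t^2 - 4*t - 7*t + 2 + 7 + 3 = m^2 + m*(3*t - 7) + 2*t^2 - 11*t + 12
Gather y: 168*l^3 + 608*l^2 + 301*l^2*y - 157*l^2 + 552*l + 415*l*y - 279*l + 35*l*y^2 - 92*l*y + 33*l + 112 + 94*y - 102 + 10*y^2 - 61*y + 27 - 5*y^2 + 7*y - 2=168*l^3 + 451*l^2 + 306*l + y^2*(35*l + 5) + y*(301*l^2 + 323*l + 40) + 35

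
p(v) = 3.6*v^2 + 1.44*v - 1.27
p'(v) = 7.2*v + 1.44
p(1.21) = 5.74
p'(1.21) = 10.15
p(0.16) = -0.95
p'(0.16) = 2.59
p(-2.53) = 18.13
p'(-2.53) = -16.78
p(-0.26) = -1.40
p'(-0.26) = -0.43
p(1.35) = 7.24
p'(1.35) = 11.16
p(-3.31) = 33.41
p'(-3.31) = -22.39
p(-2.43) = 16.49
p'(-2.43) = -16.06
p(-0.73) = -0.40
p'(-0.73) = -3.82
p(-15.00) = 787.13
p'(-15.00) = -106.56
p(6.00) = 136.97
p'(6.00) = 44.64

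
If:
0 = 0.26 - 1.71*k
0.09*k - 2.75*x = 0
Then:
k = 0.15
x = 0.00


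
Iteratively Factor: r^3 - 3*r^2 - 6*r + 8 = (r - 1)*(r^2 - 2*r - 8) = (r - 1)*(r + 2)*(r - 4)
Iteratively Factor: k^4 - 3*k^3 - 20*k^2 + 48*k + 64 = (k + 1)*(k^3 - 4*k^2 - 16*k + 64) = (k + 1)*(k + 4)*(k^2 - 8*k + 16) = (k - 4)*(k + 1)*(k + 4)*(k - 4)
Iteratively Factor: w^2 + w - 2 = (w - 1)*(w + 2)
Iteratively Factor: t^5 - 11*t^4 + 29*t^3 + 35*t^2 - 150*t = (t - 3)*(t^4 - 8*t^3 + 5*t^2 + 50*t) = (t - 5)*(t - 3)*(t^3 - 3*t^2 - 10*t) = (t - 5)*(t - 3)*(t + 2)*(t^2 - 5*t) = t*(t - 5)*(t - 3)*(t + 2)*(t - 5)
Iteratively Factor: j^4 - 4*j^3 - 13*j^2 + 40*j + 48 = (j + 1)*(j^3 - 5*j^2 - 8*j + 48) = (j - 4)*(j + 1)*(j^2 - j - 12) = (j - 4)*(j + 1)*(j + 3)*(j - 4)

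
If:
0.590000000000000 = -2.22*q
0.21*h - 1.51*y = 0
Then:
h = 7.19047619047619*y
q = -0.27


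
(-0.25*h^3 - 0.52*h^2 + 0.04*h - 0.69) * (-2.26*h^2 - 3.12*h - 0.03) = 0.565*h^5 + 1.9552*h^4 + 1.5395*h^3 + 1.4502*h^2 + 2.1516*h + 0.0207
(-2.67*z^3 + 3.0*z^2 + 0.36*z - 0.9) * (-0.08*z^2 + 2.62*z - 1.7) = 0.2136*z^5 - 7.2354*z^4 + 12.3702*z^3 - 4.0848*z^2 - 2.97*z + 1.53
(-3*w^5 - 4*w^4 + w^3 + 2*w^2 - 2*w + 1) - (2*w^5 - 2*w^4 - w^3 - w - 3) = -5*w^5 - 2*w^4 + 2*w^3 + 2*w^2 - w + 4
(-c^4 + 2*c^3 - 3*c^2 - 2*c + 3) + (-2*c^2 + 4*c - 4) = -c^4 + 2*c^3 - 5*c^2 + 2*c - 1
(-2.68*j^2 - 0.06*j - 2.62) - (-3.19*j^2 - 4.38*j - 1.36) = 0.51*j^2 + 4.32*j - 1.26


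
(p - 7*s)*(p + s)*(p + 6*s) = p^3 - 43*p*s^2 - 42*s^3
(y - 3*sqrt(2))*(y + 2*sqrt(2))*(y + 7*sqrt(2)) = y^3 + 6*sqrt(2)*y^2 - 26*y - 84*sqrt(2)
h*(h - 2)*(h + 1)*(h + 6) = h^4 + 5*h^3 - 8*h^2 - 12*h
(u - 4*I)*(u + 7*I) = u^2 + 3*I*u + 28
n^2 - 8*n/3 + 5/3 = (n - 5/3)*(n - 1)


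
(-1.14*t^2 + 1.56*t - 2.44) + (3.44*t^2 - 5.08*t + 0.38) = 2.3*t^2 - 3.52*t - 2.06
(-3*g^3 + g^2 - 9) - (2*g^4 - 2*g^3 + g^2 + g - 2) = -2*g^4 - g^3 - g - 7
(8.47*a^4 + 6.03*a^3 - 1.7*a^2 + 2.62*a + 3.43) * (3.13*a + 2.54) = 26.5111*a^5 + 40.3877*a^4 + 9.9952*a^3 + 3.8826*a^2 + 17.3907*a + 8.7122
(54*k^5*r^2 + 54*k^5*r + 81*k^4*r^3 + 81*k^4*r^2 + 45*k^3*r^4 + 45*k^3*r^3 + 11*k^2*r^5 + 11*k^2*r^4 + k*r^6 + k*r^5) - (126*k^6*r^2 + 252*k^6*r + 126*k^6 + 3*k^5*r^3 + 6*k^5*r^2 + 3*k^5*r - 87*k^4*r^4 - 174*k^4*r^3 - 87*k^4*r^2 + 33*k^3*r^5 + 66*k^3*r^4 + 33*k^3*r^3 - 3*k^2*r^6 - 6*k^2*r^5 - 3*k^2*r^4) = -126*k^6*r^2 - 252*k^6*r - 126*k^6 - 3*k^5*r^3 + 48*k^5*r^2 + 51*k^5*r + 87*k^4*r^4 + 255*k^4*r^3 + 168*k^4*r^2 - 33*k^3*r^5 - 21*k^3*r^4 + 12*k^3*r^3 + 3*k^2*r^6 + 17*k^2*r^5 + 14*k^2*r^4 + k*r^6 + k*r^5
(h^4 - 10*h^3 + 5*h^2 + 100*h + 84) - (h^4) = -10*h^3 + 5*h^2 + 100*h + 84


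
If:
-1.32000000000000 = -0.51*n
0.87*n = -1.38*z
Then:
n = 2.59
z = -1.63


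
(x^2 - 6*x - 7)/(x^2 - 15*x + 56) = (x + 1)/(x - 8)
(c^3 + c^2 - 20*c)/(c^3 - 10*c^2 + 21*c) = (c^2 + c - 20)/(c^2 - 10*c + 21)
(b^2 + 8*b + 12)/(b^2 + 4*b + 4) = (b + 6)/(b + 2)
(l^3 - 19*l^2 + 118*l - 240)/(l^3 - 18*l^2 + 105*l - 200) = (l - 6)/(l - 5)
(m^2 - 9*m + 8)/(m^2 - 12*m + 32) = (m - 1)/(m - 4)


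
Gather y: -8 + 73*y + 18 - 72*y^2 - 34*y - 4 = -72*y^2 + 39*y + 6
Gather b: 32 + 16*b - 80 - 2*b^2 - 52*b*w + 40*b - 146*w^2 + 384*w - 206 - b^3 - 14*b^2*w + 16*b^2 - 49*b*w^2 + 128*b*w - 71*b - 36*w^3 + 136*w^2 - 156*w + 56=-b^3 + b^2*(14 - 14*w) + b*(-49*w^2 + 76*w - 15) - 36*w^3 - 10*w^2 + 228*w - 198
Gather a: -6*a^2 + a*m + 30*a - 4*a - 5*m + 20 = -6*a^2 + a*(m + 26) - 5*m + 20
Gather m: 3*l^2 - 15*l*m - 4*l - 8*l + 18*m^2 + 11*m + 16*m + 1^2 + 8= 3*l^2 - 12*l + 18*m^2 + m*(27 - 15*l) + 9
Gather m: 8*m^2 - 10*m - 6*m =8*m^2 - 16*m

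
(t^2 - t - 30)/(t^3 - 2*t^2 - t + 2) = (t^2 - t - 30)/(t^3 - 2*t^2 - t + 2)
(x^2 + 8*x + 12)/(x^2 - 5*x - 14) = (x + 6)/(x - 7)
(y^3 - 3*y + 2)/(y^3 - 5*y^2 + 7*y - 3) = (y + 2)/(y - 3)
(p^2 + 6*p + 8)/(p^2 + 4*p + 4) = (p + 4)/(p + 2)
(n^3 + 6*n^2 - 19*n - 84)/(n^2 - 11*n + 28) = (n^2 + 10*n + 21)/(n - 7)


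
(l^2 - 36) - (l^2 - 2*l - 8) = 2*l - 28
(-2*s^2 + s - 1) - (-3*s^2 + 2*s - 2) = s^2 - s + 1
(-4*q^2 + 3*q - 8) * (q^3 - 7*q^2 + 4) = -4*q^5 + 31*q^4 - 29*q^3 + 40*q^2 + 12*q - 32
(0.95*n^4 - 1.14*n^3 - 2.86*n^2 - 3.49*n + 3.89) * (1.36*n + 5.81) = 1.292*n^5 + 3.9691*n^4 - 10.513*n^3 - 21.363*n^2 - 14.9865*n + 22.6009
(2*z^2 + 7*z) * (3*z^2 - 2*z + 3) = 6*z^4 + 17*z^3 - 8*z^2 + 21*z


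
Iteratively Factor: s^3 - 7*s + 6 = (s - 2)*(s^2 + 2*s - 3) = (s - 2)*(s - 1)*(s + 3)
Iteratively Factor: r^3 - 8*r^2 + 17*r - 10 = (r - 5)*(r^2 - 3*r + 2) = (r - 5)*(r - 1)*(r - 2)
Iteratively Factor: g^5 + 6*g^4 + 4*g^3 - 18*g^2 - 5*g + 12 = (g - 1)*(g^4 + 7*g^3 + 11*g^2 - 7*g - 12) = (g - 1)*(g + 3)*(g^3 + 4*g^2 - g - 4) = (g - 1)*(g + 3)*(g + 4)*(g^2 - 1) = (g - 1)*(g + 1)*(g + 3)*(g + 4)*(g - 1)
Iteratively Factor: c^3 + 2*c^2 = (c)*(c^2 + 2*c) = c^2*(c + 2)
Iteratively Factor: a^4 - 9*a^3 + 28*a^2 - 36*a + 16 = (a - 2)*(a^3 - 7*a^2 + 14*a - 8) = (a - 2)^2*(a^2 - 5*a + 4) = (a - 2)^2*(a - 1)*(a - 4)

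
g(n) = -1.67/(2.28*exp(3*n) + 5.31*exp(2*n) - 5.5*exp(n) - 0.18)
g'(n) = -1.67*(-6.84*exp(3*n) - 10.62*exp(2*n) + 5.5*exp(n))/(2.28*exp(3*n) + 5.31*exp(2*n) - 5.5*exp(n) - 0.18)^2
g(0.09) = -0.53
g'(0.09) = 2.64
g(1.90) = -0.00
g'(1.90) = 0.01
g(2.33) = -0.00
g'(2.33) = 0.00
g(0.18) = -0.35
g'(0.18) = 1.50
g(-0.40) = 2.10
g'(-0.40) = 8.33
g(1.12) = -0.02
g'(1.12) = 0.05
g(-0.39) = 2.19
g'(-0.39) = 9.40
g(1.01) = -0.02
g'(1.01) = 0.07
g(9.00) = 0.00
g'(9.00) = 0.00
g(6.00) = 0.00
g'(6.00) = 0.00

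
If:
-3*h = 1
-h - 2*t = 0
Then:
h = -1/3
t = 1/6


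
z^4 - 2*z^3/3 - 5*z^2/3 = z^2*(z - 5/3)*(z + 1)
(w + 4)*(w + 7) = w^2 + 11*w + 28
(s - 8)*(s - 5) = s^2 - 13*s + 40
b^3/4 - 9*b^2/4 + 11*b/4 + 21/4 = (b/4 + 1/4)*(b - 7)*(b - 3)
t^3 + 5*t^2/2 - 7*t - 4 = (t - 2)*(t + 1/2)*(t + 4)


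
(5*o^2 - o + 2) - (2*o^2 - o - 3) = 3*o^2 + 5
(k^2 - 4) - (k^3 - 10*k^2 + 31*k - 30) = -k^3 + 11*k^2 - 31*k + 26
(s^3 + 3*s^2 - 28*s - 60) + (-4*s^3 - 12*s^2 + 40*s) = -3*s^3 - 9*s^2 + 12*s - 60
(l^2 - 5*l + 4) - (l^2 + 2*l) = 4 - 7*l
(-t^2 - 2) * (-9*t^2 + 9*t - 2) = 9*t^4 - 9*t^3 + 20*t^2 - 18*t + 4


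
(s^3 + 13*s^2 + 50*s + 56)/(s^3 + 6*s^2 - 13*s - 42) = (s + 4)/(s - 3)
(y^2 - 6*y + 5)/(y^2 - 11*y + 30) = (y - 1)/(y - 6)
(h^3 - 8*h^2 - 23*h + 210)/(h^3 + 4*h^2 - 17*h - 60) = (h^2 - 13*h + 42)/(h^2 - h - 12)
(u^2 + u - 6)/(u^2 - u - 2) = (u + 3)/(u + 1)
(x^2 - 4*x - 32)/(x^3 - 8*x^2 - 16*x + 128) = 1/(x - 4)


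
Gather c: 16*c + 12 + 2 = 16*c + 14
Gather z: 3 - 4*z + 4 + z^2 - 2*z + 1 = z^2 - 6*z + 8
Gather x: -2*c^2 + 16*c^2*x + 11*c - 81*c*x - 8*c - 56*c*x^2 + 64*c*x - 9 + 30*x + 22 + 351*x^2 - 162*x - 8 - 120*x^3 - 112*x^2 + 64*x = -2*c^2 + 3*c - 120*x^3 + x^2*(239 - 56*c) + x*(16*c^2 - 17*c - 68) + 5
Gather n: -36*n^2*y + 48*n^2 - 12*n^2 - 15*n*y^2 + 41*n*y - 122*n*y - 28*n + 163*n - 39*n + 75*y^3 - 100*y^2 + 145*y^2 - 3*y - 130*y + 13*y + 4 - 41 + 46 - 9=n^2*(36 - 36*y) + n*(-15*y^2 - 81*y + 96) + 75*y^3 + 45*y^2 - 120*y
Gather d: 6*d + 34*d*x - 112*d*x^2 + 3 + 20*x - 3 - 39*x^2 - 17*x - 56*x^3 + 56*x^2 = d*(-112*x^2 + 34*x + 6) - 56*x^3 + 17*x^2 + 3*x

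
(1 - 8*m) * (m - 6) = -8*m^2 + 49*m - 6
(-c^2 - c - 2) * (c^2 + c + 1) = -c^4 - 2*c^3 - 4*c^2 - 3*c - 2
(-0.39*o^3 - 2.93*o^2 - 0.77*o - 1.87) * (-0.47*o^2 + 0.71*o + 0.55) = 0.1833*o^5 + 1.1002*o^4 - 1.9329*o^3 - 1.2793*o^2 - 1.7512*o - 1.0285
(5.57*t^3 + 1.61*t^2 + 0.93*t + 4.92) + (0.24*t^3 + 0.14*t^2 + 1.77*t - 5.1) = 5.81*t^3 + 1.75*t^2 + 2.7*t - 0.18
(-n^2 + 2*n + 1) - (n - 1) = -n^2 + n + 2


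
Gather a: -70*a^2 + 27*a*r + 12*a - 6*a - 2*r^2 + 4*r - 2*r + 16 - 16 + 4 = -70*a^2 + a*(27*r + 6) - 2*r^2 + 2*r + 4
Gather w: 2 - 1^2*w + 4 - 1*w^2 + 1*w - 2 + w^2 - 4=0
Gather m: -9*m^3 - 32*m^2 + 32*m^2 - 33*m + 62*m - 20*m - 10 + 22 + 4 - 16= -9*m^3 + 9*m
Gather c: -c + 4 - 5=-c - 1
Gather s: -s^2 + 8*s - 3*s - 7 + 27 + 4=-s^2 + 5*s + 24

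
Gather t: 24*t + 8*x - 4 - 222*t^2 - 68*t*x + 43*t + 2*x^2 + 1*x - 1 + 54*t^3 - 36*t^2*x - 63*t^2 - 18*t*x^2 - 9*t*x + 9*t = 54*t^3 + t^2*(-36*x - 285) + t*(-18*x^2 - 77*x + 76) + 2*x^2 + 9*x - 5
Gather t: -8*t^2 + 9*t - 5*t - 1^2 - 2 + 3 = -8*t^2 + 4*t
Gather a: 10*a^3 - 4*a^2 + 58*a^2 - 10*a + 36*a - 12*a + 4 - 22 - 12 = 10*a^3 + 54*a^2 + 14*a - 30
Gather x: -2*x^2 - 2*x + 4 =-2*x^2 - 2*x + 4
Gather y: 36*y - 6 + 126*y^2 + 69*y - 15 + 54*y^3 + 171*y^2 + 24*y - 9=54*y^3 + 297*y^2 + 129*y - 30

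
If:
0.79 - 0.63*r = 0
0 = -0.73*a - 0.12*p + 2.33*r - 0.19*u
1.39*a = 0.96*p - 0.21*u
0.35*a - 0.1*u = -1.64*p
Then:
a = -2.13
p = 1.82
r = 1.25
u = 22.40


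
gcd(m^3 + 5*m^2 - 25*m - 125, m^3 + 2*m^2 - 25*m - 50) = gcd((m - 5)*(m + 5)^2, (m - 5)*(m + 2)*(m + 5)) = m^2 - 25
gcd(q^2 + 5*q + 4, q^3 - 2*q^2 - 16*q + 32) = q + 4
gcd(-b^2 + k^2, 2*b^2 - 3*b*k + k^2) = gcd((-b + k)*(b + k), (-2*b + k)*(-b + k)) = b - k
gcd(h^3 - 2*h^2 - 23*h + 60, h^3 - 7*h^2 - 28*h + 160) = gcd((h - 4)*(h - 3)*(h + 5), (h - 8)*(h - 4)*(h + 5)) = h^2 + h - 20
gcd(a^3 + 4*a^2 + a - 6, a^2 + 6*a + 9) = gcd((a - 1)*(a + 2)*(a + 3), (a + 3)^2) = a + 3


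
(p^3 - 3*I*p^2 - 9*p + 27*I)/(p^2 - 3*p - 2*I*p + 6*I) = (p^2 + 3*p*(1 - I) - 9*I)/(p - 2*I)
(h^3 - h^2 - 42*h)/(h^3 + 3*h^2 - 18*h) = (h - 7)/(h - 3)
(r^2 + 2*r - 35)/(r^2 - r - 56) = (r - 5)/(r - 8)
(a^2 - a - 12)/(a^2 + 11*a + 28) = (a^2 - a - 12)/(a^2 + 11*a + 28)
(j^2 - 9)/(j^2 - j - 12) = (j - 3)/(j - 4)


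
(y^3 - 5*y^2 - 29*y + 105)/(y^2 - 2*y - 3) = (y^2 - 2*y - 35)/(y + 1)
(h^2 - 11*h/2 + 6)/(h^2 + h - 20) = (h - 3/2)/(h + 5)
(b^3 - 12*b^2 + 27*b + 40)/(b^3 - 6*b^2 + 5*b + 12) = (b^2 - 13*b + 40)/(b^2 - 7*b + 12)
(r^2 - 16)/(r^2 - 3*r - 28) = (r - 4)/(r - 7)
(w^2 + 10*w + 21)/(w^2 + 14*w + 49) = (w + 3)/(w + 7)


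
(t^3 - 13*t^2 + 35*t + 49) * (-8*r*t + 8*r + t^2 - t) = -8*r*t^4 + 112*r*t^3 - 384*r*t^2 - 112*r*t + 392*r + t^5 - 14*t^4 + 48*t^3 + 14*t^2 - 49*t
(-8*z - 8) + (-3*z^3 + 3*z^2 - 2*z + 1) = -3*z^3 + 3*z^2 - 10*z - 7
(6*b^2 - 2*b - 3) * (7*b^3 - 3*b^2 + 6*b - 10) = 42*b^5 - 32*b^4 + 21*b^3 - 63*b^2 + 2*b + 30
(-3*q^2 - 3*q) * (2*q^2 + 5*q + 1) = -6*q^4 - 21*q^3 - 18*q^2 - 3*q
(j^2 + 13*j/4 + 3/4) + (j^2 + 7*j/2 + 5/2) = 2*j^2 + 27*j/4 + 13/4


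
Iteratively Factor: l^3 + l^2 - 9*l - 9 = (l + 1)*(l^2 - 9) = (l + 1)*(l + 3)*(l - 3)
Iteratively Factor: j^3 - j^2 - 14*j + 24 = (j + 4)*(j^2 - 5*j + 6) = (j - 2)*(j + 4)*(j - 3)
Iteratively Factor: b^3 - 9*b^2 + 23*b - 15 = (b - 5)*(b^2 - 4*b + 3) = (b - 5)*(b - 1)*(b - 3)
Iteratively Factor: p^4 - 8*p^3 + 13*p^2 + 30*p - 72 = (p - 3)*(p^3 - 5*p^2 - 2*p + 24) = (p - 3)^2*(p^2 - 2*p - 8) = (p - 3)^2*(p + 2)*(p - 4)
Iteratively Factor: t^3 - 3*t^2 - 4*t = (t - 4)*(t^2 + t) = (t - 4)*(t + 1)*(t)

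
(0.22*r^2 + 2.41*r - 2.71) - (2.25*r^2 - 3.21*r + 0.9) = -2.03*r^2 + 5.62*r - 3.61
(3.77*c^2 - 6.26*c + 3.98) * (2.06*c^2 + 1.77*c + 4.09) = 7.7662*c^4 - 6.2227*c^3 + 12.5379*c^2 - 18.5588*c + 16.2782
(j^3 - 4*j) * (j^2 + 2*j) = j^5 + 2*j^4 - 4*j^3 - 8*j^2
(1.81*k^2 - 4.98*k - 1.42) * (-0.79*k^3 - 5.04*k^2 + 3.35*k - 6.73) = -1.4299*k^5 - 5.1882*k^4 + 32.2845*k^3 - 21.7075*k^2 + 28.7584*k + 9.5566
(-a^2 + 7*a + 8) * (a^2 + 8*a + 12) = -a^4 - a^3 + 52*a^2 + 148*a + 96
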